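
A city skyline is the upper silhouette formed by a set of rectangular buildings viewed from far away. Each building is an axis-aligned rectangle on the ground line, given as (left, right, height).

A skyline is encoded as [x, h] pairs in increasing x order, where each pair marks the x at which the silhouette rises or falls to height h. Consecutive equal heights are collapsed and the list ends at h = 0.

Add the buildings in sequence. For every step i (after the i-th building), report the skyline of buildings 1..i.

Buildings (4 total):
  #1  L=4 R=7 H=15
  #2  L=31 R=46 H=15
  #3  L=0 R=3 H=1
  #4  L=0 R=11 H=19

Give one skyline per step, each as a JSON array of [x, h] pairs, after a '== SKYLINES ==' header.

== SKYLINES ==
[[4,15],[7,0]]
[[4,15],[7,0],[31,15],[46,0]]
[[0,1],[3,0],[4,15],[7,0],[31,15],[46,0]]
[[0,19],[11,0],[31,15],[46,0]]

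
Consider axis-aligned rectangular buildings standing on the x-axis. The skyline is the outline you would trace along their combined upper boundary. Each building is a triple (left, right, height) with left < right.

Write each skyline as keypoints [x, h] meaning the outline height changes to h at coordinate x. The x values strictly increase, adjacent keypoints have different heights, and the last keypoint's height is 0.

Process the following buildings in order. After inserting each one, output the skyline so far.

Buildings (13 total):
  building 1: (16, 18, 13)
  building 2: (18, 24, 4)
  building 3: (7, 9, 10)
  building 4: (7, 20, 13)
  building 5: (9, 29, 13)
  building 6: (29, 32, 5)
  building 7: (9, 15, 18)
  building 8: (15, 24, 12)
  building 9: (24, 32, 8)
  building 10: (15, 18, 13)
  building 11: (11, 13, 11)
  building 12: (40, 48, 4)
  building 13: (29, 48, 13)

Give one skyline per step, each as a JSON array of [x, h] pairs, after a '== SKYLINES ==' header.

== SKYLINES ==
[[16,13],[18,0]]
[[16,13],[18,4],[24,0]]
[[7,10],[9,0],[16,13],[18,4],[24,0]]
[[7,13],[20,4],[24,0]]
[[7,13],[29,0]]
[[7,13],[29,5],[32,0]]
[[7,13],[9,18],[15,13],[29,5],[32,0]]
[[7,13],[9,18],[15,13],[29,5],[32,0]]
[[7,13],[9,18],[15,13],[29,8],[32,0]]
[[7,13],[9,18],[15,13],[29,8],[32,0]]
[[7,13],[9,18],[15,13],[29,8],[32,0]]
[[7,13],[9,18],[15,13],[29,8],[32,0],[40,4],[48,0]]
[[7,13],[9,18],[15,13],[48,0]]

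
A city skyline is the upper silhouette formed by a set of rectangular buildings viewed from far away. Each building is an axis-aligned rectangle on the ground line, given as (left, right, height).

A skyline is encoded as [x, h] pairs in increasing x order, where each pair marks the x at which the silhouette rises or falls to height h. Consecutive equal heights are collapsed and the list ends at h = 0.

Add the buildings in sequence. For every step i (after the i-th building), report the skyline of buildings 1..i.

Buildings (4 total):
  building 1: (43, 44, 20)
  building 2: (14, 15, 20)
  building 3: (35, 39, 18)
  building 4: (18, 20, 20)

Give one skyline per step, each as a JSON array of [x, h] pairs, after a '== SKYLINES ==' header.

== SKYLINES ==
[[43,20],[44,0]]
[[14,20],[15,0],[43,20],[44,0]]
[[14,20],[15,0],[35,18],[39,0],[43,20],[44,0]]
[[14,20],[15,0],[18,20],[20,0],[35,18],[39,0],[43,20],[44,0]]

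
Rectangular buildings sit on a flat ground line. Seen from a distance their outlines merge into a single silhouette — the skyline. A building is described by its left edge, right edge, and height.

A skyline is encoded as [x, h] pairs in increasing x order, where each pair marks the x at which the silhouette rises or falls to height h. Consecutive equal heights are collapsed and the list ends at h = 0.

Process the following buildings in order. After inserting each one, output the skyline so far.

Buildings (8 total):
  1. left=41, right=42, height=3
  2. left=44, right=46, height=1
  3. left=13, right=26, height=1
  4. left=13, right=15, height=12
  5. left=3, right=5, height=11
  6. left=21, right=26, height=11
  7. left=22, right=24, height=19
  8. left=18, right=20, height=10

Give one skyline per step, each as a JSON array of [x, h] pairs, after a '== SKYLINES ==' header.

== SKYLINES ==
[[41,3],[42,0]]
[[41,3],[42,0],[44,1],[46,0]]
[[13,1],[26,0],[41,3],[42,0],[44,1],[46,0]]
[[13,12],[15,1],[26,0],[41,3],[42,0],[44,1],[46,0]]
[[3,11],[5,0],[13,12],[15,1],[26,0],[41,3],[42,0],[44,1],[46,0]]
[[3,11],[5,0],[13,12],[15,1],[21,11],[26,0],[41,3],[42,0],[44,1],[46,0]]
[[3,11],[5,0],[13,12],[15,1],[21,11],[22,19],[24,11],[26,0],[41,3],[42,0],[44,1],[46,0]]
[[3,11],[5,0],[13,12],[15,1],[18,10],[20,1],[21,11],[22,19],[24,11],[26,0],[41,3],[42,0],[44,1],[46,0]]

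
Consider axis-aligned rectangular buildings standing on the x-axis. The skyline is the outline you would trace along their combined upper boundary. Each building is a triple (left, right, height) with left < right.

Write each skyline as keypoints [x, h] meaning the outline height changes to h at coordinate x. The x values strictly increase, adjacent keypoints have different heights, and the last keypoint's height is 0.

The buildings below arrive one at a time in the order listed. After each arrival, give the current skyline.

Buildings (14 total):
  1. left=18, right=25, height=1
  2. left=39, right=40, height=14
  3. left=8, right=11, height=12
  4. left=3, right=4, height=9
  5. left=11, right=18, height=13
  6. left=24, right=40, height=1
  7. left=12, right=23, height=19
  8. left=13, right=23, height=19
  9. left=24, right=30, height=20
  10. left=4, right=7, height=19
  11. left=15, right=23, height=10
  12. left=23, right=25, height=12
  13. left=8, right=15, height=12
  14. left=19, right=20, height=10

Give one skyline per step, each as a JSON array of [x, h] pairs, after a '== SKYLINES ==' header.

== SKYLINES ==
[[18,1],[25,0]]
[[18,1],[25,0],[39,14],[40,0]]
[[8,12],[11,0],[18,1],[25,0],[39,14],[40,0]]
[[3,9],[4,0],[8,12],[11,0],[18,1],[25,0],[39,14],[40,0]]
[[3,9],[4,0],[8,12],[11,13],[18,1],[25,0],[39,14],[40,0]]
[[3,9],[4,0],[8,12],[11,13],[18,1],[39,14],[40,0]]
[[3,9],[4,0],[8,12],[11,13],[12,19],[23,1],[39,14],[40,0]]
[[3,9],[4,0],[8,12],[11,13],[12,19],[23,1],[39,14],[40,0]]
[[3,9],[4,0],[8,12],[11,13],[12,19],[23,1],[24,20],[30,1],[39,14],[40,0]]
[[3,9],[4,19],[7,0],[8,12],[11,13],[12,19],[23,1],[24,20],[30,1],[39,14],[40,0]]
[[3,9],[4,19],[7,0],[8,12],[11,13],[12,19],[23,1],[24,20],[30,1],[39,14],[40,0]]
[[3,9],[4,19],[7,0],[8,12],[11,13],[12,19],[23,12],[24,20],[30,1],[39,14],[40,0]]
[[3,9],[4,19],[7,0],[8,12],[11,13],[12,19],[23,12],[24,20],[30,1],[39,14],[40,0]]
[[3,9],[4,19],[7,0],[8,12],[11,13],[12,19],[23,12],[24,20],[30,1],[39,14],[40,0]]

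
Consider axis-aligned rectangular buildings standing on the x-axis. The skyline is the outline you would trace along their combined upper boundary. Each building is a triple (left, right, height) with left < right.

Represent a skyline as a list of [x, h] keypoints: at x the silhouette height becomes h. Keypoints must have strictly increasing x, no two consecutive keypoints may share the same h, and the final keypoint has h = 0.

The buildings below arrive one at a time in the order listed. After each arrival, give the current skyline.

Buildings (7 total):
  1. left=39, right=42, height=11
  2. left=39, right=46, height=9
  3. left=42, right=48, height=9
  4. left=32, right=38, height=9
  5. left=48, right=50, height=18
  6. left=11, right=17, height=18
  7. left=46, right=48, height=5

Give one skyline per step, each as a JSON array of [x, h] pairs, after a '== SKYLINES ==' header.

== SKYLINES ==
[[39,11],[42,0]]
[[39,11],[42,9],[46,0]]
[[39,11],[42,9],[48,0]]
[[32,9],[38,0],[39,11],[42,9],[48,0]]
[[32,9],[38,0],[39,11],[42,9],[48,18],[50,0]]
[[11,18],[17,0],[32,9],[38,0],[39,11],[42,9],[48,18],[50,0]]
[[11,18],[17,0],[32,9],[38,0],[39,11],[42,9],[48,18],[50,0]]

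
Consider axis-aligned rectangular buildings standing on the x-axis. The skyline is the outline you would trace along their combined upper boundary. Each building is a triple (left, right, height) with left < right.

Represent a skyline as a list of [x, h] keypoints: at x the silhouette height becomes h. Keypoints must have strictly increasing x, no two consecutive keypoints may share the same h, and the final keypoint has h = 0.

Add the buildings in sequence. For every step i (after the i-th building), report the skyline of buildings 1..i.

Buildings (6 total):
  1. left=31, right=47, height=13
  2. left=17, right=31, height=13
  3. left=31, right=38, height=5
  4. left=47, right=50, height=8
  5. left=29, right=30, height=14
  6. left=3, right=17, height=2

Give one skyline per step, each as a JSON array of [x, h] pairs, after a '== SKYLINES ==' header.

== SKYLINES ==
[[31,13],[47,0]]
[[17,13],[47,0]]
[[17,13],[47,0]]
[[17,13],[47,8],[50,0]]
[[17,13],[29,14],[30,13],[47,8],[50,0]]
[[3,2],[17,13],[29,14],[30,13],[47,8],[50,0]]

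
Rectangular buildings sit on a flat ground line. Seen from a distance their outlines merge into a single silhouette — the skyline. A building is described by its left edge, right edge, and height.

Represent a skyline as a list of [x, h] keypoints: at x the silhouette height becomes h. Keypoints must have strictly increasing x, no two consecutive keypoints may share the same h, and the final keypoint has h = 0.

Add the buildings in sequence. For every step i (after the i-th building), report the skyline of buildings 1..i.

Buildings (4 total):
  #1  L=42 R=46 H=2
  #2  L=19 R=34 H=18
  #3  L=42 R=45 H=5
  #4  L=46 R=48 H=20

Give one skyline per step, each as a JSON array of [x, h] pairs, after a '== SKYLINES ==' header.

== SKYLINES ==
[[42,2],[46,0]]
[[19,18],[34,0],[42,2],[46,0]]
[[19,18],[34,0],[42,5],[45,2],[46,0]]
[[19,18],[34,0],[42,5],[45,2],[46,20],[48,0]]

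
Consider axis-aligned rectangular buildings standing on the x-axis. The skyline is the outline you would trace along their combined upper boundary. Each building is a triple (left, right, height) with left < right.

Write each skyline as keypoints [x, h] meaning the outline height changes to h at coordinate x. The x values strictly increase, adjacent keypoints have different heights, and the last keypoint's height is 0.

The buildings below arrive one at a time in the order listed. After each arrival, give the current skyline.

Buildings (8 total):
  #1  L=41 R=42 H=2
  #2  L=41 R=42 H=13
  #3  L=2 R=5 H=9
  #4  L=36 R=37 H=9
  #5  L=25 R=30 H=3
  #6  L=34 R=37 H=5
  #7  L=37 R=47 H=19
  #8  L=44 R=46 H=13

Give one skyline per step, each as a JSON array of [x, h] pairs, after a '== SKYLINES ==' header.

== SKYLINES ==
[[41,2],[42,0]]
[[41,13],[42,0]]
[[2,9],[5,0],[41,13],[42,0]]
[[2,9],[5,0],[36,9],[37,0],[41,13],[42,0]]
[[2,9],[5,0],[25,3],[30,0],[36,9],[37,0],[41,13],[42,0]]
[[2,9],[5,0],[25,3],[30,0],[34,5],[36,9],[37,0],[41,13],[42,0]]
[[2,9],[5,0],[25,3],[30,0],[34,5],[36,9],[37,19],[47,0]]
[[2,9],[5,0],[25,3],[30,0],[34,5],[36,9],[37,19],[47,0]]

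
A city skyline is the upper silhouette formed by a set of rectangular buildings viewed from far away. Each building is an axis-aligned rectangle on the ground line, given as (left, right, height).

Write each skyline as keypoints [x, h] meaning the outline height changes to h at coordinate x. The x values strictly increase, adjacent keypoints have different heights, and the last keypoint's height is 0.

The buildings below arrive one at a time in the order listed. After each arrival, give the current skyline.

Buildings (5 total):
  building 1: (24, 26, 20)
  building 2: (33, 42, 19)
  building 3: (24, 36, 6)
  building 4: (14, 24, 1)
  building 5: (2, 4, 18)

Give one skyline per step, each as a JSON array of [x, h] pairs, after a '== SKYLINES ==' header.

== SKYLINES ==
[[24,20],[26,0]]
[[24,20],[26,0],[33,19],[42,0]]
[[24,20],[26,6],[33,19],[42,0]]
[[14,1],[24,20],[26,6],[33,19],[42,0]]
[[2,18],[4,0],[14,1],[24,20],[26,6],[33,19],[42,0]]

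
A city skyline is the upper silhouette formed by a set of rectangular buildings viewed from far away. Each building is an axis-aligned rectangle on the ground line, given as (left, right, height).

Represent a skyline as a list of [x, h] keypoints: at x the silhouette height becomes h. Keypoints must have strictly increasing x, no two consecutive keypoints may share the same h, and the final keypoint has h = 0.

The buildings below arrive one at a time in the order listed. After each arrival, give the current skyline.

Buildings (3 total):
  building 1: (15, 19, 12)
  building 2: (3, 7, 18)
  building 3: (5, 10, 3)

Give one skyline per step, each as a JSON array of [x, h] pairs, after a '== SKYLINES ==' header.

== SKYLINES ==
[[15,12],[19,0]]
[[3,18],[7,0],[15,12],[19,0]]
[[3,18],[7,3],[10,0],[15,12],[19,0]]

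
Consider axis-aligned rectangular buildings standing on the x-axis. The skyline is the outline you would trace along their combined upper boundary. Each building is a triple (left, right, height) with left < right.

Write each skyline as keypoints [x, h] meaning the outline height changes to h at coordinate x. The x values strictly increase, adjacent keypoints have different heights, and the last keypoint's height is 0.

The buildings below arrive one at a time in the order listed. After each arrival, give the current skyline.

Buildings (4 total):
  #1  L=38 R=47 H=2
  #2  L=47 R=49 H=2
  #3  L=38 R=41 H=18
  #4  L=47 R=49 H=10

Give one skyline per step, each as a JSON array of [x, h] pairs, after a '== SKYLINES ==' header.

== SKYLINES ==
[[38,2],[47,0]]
[[38,2],[49,0]]
[[38,18],[41,2],[49,0]]
[[38,18],[41,2],[47,10],[49,0]]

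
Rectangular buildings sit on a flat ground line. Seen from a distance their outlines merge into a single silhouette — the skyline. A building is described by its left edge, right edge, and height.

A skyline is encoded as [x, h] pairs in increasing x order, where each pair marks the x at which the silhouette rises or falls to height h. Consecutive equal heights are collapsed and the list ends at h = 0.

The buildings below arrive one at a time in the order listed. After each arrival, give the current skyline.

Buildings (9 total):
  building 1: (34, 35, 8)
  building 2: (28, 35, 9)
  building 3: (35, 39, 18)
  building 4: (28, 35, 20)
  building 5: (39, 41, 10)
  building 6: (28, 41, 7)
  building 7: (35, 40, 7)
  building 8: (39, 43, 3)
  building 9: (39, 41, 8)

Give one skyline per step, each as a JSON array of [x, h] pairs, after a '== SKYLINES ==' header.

== SKYLINES ==
[[34,8],[35,0]]
[[28,9],[35,0]]
[[28,9],[35,18],[39,0]]
[[28,20],[35,18],[39,0]]
[[28,20],[35,18],[39,10],[41,0]]
[[28,20],[35,18],[39,10],[41,0]]
[[28,20],[35,18],[39,10],[41,0]]
[[28,20],[35,18],[39,10],[41,3],[43,0]]
[[28,20],[35,18],[39,10],[41,3],[43,0]]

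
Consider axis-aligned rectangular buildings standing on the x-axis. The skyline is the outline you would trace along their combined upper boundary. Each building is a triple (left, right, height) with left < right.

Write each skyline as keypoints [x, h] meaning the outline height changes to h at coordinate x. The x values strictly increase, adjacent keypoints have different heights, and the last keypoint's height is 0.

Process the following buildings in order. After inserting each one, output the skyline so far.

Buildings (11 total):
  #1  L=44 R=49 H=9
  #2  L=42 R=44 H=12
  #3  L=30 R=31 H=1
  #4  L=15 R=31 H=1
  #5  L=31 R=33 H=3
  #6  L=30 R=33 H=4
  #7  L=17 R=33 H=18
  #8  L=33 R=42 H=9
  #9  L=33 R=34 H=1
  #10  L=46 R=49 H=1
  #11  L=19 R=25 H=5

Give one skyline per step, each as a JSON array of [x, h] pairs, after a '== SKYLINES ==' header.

== SKYLINES ==
[[44,9],[49,0]]
[[42,12],[44,9],[49,0]]
[[30,1],[31,0],[42,12],[44,9],[49,0]]
[[15,1],[31,0],[42,12],[44,9],[49,0]]
[[15,1],[31,3],[33,0],[42,12],[44,9],[49,0]]
[[15,1],[30,4],[33,0],[42,12],[44,9],[49,0]]
[[15,1],[17,18],[33,0],[42,12],[44,9],[49,0]]
[[15,1],[17,18],[33,9],[42,12],[44,9],[49,0]]
[[15,1],[17,18],[33,9],[42,12],[44,9],[49,0]]
[[15,1],[17,18],[33,9],[42,12],[44,9],[49,0]]
[[15,1],[17,18],[33,9],[42,12],[44,9],[49,0]]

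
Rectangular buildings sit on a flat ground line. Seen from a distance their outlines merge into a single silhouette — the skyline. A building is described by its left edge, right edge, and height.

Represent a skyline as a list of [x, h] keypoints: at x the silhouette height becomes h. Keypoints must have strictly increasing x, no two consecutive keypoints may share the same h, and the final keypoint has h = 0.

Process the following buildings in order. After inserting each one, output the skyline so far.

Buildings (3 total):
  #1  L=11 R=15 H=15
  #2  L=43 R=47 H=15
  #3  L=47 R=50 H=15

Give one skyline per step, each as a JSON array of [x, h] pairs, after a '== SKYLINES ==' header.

== SKYLINES ==
[[11,15],[15,0]]
[[11,15],[15,0],[43,15],[47,0]]
[[11,15],[15,0],[43,15],[50,0]]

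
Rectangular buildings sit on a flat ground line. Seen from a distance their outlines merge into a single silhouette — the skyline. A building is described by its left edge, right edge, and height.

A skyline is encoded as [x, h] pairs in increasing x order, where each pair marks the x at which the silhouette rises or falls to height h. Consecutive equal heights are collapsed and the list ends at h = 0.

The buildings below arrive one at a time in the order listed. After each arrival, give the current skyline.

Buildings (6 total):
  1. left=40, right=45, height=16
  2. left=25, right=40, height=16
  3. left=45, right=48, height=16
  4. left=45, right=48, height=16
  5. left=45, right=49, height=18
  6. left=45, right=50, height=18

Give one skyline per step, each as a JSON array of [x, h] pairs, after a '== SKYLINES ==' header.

== SKYLINES ==
[[40,16],[45,0]]
[[25,16],[45,0]]
[[25,16],[48,0]]
[[25,16],[48,0]]
[[25,16],[45,18],[49,0]]
[[25,16],[45,18],[50,0]]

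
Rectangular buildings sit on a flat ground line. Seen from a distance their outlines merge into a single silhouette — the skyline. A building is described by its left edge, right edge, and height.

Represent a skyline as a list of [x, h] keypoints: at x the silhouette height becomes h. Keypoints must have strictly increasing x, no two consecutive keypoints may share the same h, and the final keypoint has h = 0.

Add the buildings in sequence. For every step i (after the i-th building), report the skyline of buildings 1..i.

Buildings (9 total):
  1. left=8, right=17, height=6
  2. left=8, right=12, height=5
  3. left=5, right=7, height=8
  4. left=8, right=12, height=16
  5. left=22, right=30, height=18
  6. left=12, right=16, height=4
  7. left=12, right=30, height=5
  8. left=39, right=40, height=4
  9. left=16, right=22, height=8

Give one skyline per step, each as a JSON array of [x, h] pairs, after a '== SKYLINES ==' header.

== SKYLINES ==
[[8,6],[17,0]]
[[8,6],[17,0]]
[[5,8],[7,0],[8,6],[17,0]]
[[5,8],[7,0],[8,16],[12,6],[17,0]]
[[5,8],[7,0],[8,16],[12,6],[17,0],[22,18],[30,0]]
[[5,8],[7,0],[8,16],[12,6],[17,0],[22,18],[30,0]]
[[5,8],[7,0],[8,16],[12,6],[17,5],[22,18],[30,0]]
[[5,8],[7,0],[8,16],[12,6],[17,5],[22,18],[30,0],[39,4],[40,0]]
[[5,8],[7,0],[8,16],[12,6],[16,8],[22,18],[30,0],[39,4],[40,0]]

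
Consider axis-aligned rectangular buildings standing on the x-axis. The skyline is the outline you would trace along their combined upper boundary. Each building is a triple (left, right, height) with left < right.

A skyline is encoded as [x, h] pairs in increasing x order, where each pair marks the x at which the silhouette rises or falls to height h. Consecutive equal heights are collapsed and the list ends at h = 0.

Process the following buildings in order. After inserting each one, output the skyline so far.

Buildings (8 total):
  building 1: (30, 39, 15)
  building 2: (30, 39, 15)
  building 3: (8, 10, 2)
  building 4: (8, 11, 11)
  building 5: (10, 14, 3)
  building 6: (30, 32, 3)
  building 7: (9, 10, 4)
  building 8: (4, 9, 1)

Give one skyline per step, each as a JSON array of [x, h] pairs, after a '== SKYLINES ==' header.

== SKYLINES ==
[[30,15],[39,0]]
[[30,15],[39,0]]
[[8,2],[10,0],[30,15],[39,0]]
[[8,11],[11,0],[30,15],[39,0]]
[[8,11],[11,3],[14,0],[30,15],[39,0]]
[[8,11],[11,3],[14,0],[30,15],[39,0]]
[[8,11],[11,3],[14,0],[30,15],[39,0]]
[[4,1],[8,11],[11,3],[14,0],[30,15],[39,0]]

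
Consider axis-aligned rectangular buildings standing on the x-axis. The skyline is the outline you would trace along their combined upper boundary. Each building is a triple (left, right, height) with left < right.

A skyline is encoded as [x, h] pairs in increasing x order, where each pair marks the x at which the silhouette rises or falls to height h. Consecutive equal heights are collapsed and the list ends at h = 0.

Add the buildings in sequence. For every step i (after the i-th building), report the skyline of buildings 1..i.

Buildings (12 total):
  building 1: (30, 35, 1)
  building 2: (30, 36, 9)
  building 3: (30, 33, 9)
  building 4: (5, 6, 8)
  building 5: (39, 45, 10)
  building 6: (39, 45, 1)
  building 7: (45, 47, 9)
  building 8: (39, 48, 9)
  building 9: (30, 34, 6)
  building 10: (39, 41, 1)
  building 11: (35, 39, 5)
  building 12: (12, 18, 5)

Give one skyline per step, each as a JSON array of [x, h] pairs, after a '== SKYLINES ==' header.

== SKYLINES ==
[[30,1],[35,0]]
[[30,9],[36,0]]
[[30,9],[36,0]]
[[5,8],[6,0],[30,9],[36,0]]
[[5,8],[6,0],[30,9],[36,0],[39,10],[45,0]]
[[5,8],[6,0],[30,9],[36,0],[39,10],[45,0]]
[[5,8],[6,0],[30,9],[36,0],[39,10],[45,9],[47,0]]
[[5,8],[6,0],[30,9],[36,0],[39,10],[45,9],[48,0]]
[[5,8],[6,0],[30,9],[36,0],[39,10],[45,9],[48,0]]
[[5,8],[6,0],[30,9],[36,0],[39,10],[45,9],[48,0]]
[[5,8],[6,0],[30,9],[36,5],[39,10],[45,9],[48,0]]
[[5,8],[6,0],[12,5],[18,0],[30,9],[36,5],[39,10],[45,9],[48,0]]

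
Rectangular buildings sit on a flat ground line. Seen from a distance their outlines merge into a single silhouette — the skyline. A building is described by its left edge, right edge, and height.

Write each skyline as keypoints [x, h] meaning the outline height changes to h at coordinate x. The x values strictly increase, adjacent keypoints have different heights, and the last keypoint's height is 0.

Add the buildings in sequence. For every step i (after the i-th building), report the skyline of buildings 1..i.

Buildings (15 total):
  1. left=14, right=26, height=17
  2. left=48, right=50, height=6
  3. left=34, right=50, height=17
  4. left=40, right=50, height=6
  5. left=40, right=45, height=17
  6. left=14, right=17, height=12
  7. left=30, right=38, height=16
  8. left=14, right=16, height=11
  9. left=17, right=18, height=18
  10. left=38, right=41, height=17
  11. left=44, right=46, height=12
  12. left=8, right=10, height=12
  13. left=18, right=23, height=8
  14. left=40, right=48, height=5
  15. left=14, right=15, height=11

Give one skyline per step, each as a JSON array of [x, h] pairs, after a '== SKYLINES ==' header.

== SKYLINES ==
[[14,17],[26,0]]
[[14,17],[26,0],[48,6],[50,0]]
[[14,17],[26,0],[34,17],[50,0]]
[[14,17],[26,0],[34,17],[50,0]]
[[14,17],[26,0],[34,17],[50,0]]
[[14,17],[26,0],[34,17],[50,0]]
[[14,17],[26,0],[30,16],[34,17],[50,0]]
[[14,17],[26,0],[30,16],[34,17],[50,0]]
[[14,17],[17,18],[18,17],[26,0],[30,16],[34,17],[50,0]]
[[14,17],[17,18],[18,17],[26,0],[30,16],[34,17],[50,0]]
[[14,17],[17,18],[18,17],[26,0],[30,16],[34,17],[50,0]]
[[8,12],[10,0],[14,17],[17,18],[18,17],[26,0],[30,16],[34,17],[50,0]]
[[8,12],[10,0],[14,17],[17,18],[18,17],[26,0],[30,16],[34,17],[50,0]]
[[8,12],[10,0],[14,17],[17,18],[18,17],[26,0],[30,16],[34,17],[50,0]]
[[8,12],[10,0],[14,17],[17,18],[18,17],[26,0],[30,16],[34,17],[50,0]]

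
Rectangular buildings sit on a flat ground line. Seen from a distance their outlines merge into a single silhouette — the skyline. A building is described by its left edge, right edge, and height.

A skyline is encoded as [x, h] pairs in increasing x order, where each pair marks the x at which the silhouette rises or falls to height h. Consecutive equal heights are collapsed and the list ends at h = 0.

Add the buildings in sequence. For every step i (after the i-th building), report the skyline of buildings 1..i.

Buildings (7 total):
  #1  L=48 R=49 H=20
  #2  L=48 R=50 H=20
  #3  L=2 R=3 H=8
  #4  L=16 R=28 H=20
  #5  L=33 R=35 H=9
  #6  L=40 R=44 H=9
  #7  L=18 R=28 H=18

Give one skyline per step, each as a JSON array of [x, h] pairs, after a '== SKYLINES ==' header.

== SKYLINES ==
[[48,20],[49,0]]
[[48,20],[50,0]]
[[2,8],[3,0],[48,20],[50,0]]
[[2,8],[3,0],[16,20],[28,0],[48,20],[50,0]]
[[2,8],[3,0],[16,20],[28,0],[33,9],[35,0],[48,20],[50,0]]
[[2,8],[3,0],[16,20],[28,0],[33,9],[35,0],[40,9],[44,0],[48,20],[50,0]]
[[2,8],[3,0],[16,20],[28,0],[33,9],[35,0],[40,9],[44,0],[48,20],[50,0]]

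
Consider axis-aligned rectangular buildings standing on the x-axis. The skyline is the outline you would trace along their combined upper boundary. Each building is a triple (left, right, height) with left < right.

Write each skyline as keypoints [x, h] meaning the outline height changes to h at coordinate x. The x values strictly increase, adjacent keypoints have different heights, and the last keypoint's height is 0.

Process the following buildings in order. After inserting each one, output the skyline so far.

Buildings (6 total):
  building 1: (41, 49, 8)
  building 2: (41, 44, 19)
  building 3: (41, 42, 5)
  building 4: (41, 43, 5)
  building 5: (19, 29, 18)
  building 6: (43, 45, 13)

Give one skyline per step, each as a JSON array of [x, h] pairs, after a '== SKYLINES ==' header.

== SKYLINES ==
[[41,8],[49,0]]
[[41,19],[44,8],[49,0]]
[[41,19],[44,8],[49,0]]
[[41,19],[44,8],[49,0]]
[[19,18],[29,0],[41,19],[44,8],[49,0]]
[[19,18],[29,0],[41,19],[44,13],[45,8],[49,0]]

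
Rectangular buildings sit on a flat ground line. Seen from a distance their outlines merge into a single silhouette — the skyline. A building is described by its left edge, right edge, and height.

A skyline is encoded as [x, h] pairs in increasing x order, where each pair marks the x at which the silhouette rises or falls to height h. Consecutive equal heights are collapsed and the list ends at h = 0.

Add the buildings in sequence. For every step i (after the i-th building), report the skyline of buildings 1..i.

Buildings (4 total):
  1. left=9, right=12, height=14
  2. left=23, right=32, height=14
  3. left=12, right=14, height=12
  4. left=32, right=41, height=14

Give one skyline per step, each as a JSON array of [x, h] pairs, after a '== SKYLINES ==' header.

== SKYLINES ==
[[9,14],[12,0]]
[[9,14],[12,0],[23,14],[32,0]]
[[9,14],[12,12],[14,0],[23,14],[32,0]]
[[9,14],[12,12],[14,0],[23,14],[41,0]]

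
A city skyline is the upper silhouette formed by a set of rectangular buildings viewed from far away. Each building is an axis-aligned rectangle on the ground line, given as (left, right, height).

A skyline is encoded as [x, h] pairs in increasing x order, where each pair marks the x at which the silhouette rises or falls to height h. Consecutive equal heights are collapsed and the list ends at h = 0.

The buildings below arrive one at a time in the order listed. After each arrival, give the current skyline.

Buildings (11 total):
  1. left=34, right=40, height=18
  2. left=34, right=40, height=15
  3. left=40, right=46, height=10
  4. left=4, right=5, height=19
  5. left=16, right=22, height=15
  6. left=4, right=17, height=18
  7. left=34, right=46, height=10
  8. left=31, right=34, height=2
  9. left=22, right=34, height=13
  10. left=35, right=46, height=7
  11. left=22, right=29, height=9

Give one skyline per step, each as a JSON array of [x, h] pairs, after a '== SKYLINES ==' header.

== SKYLINES ==
[[34,18],[40,0]]
[[34,18],[40,0]]
[[34,18],[40,10],[46,0]]
[[4,19],[5,0],[34,18],[40,10],[46,0]]
[[4,19],[5,0],[16,15],[22,0],[34,18],[40,10],[46,0]]
[[4,19],[5,18],[17,15],[22,0],[34,18],[40,10],[46,0]]
[[4,19],[5,18],[17,15],[22,0],[34,18],[40,10],[46,0]]
[[4,19],[5,18],[17,15],[22,0],[31,2],[34,18],[40,10],[46,0]]
[[4,19],[5,18],[17,15],[22,13],[34,18],[40,10],[46,0]]
[[4,19],[5,18],[17,15],[22,13],[34,18],[40,10],[46,0]]
[[4,19],[5,18],[17,15],[22,13],[34,18],[40,10],[46,0]]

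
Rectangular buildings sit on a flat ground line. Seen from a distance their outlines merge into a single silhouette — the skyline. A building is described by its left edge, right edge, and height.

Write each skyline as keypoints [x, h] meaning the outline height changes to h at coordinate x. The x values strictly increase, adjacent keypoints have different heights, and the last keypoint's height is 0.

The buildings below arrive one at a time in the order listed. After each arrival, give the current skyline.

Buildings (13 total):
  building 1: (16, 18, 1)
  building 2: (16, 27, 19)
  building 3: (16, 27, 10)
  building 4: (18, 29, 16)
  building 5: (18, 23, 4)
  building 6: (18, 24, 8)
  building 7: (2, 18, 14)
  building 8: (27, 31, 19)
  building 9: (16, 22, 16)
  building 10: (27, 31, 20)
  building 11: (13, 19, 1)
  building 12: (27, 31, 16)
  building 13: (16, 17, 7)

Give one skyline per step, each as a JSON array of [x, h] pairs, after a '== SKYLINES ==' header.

== SKYLINES ==
[[16,1],[18,0]]
[[16,19],[27,0]]
[[16,19],[27,0]]
[[16,19],[27,16],[29,0]]
[[16,19],[27,16],[29,0]]
[[16,19],[27,16],[29,0]]
[[2,14],[16,19],[27,16],[29,0]]
[[2,14],[16,19],[31,0]]
[[2,14],[16,19],[31,0]]
[[2,14],[16,19],[27,20],[31,0]]
[[2,14],[16,19],[27,20],[31,0]]
[[2,14],[16,19],[27,20],[31,0]]
[[2,14],[16,19],[27,20],[31,0]]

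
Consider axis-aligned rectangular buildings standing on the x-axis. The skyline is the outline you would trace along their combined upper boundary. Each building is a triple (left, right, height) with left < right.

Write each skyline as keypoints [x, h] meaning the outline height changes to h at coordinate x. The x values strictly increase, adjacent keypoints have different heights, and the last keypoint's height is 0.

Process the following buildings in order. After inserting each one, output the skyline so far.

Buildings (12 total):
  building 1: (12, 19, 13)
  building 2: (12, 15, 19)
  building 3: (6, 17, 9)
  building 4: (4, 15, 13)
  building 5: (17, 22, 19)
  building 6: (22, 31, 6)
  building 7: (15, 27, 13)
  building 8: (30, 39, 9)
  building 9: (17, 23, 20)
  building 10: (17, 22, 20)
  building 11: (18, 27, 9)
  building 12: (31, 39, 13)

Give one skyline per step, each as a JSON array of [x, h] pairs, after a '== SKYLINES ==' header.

== SKYLINES ==
[[12,13],[19,0]]
[[12,19],[15,13],[19,0]]
[[6,9],[12,19],[15,13],[19,0]]
[[4,13],[12,19],[15,13],[19,0]]
[[4,13],[12,19],[15,13],[17,19],[22,0]]
[[4,13],[12,19],[15,13],[17,19],[22,6],[31,0]]
[[4,13],[12,19],[15,13],[17,19],[22,13],[27,6],[31,0]]
[[4,13],[12,19],[15,13],[17,19],[22,13],[27,6],[30,9],[39,0]]
[[4,13],[12,19],[15,13],[17,20],[23,13],[27,6],[30,9],[39,0]]
[[4,13],[12,19],[15,13],[17,20],[23,13],[27,6],[30,9],[39,0]]
[[4,13],[12,19],[15,13],[17,20],[23,13],[27,6],[30,9],[39,0]]
[[4,13],[12,19],[15,13],[17,20],[23,13],[27,6],[30,9],[31,13],[39,0]]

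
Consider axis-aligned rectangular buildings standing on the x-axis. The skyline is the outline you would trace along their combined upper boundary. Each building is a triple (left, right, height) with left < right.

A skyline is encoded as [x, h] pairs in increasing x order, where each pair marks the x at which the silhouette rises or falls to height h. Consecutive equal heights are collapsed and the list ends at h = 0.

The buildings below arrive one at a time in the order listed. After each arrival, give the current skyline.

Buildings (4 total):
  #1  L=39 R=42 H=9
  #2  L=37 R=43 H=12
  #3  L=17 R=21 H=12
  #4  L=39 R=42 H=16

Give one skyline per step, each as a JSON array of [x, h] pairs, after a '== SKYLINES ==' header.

== SKYLINES ==
[[39,9],[42,0]]
[[37,12],[43,0]]
[[17,12],[21,0],[37,12],[43,0]]
[[17,12],[21,0],[37,12],[39,16],[42,12],[43,0]]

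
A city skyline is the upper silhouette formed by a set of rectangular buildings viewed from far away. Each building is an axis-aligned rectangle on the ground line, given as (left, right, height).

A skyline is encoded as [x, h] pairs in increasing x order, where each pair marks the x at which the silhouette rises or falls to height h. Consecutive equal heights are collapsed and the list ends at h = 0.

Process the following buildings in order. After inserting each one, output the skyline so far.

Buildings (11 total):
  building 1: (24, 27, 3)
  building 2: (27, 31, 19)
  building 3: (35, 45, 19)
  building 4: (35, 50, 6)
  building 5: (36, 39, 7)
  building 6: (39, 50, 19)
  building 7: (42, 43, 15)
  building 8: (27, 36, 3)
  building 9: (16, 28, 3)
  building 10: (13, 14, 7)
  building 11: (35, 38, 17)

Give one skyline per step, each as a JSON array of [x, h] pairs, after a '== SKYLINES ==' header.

== SKYLINES ==
[[24,3],[27,0]]
[[24,3],[27,19],[31,0]]
[[24,3],[27,19],[31,0],[35,19],[45,0]]
[[24,3],[27,19],[31,0],[35,19],[45,6],[50,0]]
[[24,3],[27,19],[31,0],[35,19],[45,6],[50,0]]
[[24,3],[27,19],[31,0],[35,19],[50,0]]
[[24,3],[27,19],[31,0],[35,19],[50,0]]
[[24,3],[27,19],[31,3],[35,19],[50,0]]
[[16,3],[27,19],[31,3],[35,19],[50,0]]
[[13,7],[14,0],[16,3],[27,19],[31,3],[35,19],[50,0]]
[[13,7],[14,0],[16,3],[27,19],[31,3],[35,19],[50,0]]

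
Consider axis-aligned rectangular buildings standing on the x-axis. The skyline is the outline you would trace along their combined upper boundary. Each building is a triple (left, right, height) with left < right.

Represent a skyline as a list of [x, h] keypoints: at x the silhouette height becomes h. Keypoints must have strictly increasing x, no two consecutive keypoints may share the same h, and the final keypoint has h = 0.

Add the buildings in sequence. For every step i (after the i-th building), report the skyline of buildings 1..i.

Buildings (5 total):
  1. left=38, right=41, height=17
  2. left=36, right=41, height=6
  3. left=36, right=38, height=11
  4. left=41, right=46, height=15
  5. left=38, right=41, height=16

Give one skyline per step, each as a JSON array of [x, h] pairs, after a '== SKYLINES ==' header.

== SKYLINES ==
[[38,17],[41,0]]
[[36,6],[38,17],[41,0]]
[[36,11],[38,17],[41,0]]
[[36,11],[38,17],[41,15],[46,0]]
[[36,11],[38,17],[41,15],[46,0]]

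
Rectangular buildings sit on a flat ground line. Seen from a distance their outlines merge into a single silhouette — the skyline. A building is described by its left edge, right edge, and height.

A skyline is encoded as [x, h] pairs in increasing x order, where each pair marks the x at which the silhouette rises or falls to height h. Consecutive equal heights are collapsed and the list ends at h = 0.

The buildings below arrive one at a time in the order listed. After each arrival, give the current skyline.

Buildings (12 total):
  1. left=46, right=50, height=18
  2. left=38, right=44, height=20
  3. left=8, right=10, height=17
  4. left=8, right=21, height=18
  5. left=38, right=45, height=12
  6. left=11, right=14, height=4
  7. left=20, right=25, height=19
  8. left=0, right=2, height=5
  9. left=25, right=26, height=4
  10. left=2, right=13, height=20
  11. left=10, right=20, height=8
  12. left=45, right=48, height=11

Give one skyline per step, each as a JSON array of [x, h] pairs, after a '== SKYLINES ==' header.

== SKYLINES ==
[[46,18],[50,0]]
[[38,20],[44,0],[46,18],[50,0]]
[[8,17],[10,0],[38,20],[44,0],[46,18],[50,0]]
[[8,18],[21,0],[38,20],[44,0],[46,18],[50,0]]
[[8,18],[21,0],[38,20],[44,12],[45,0],[46,18],[50,0]]
[[8,18],[21,0],[38,20],[44,12],[45,0],[46,18],[50,0]]
[[8,18],[20,19],[25,0],[38,20],[44,12],[45,0],[46,18],[50,0]]
[[0,5],[2,0],[8,18],[20,19],[25,0],[38,20],[44,12],[45,0],[46,18],[50,0]]
[[0,5],[2,0],[8,18],[20,19],[25,4],[26,0],[38,20],[44,12],[45,0],[46,18],[50,0]]
[[0,5],[2,20],[13,18],[20,19],[25,4],[26,0],[38,20],[44,12],[45,0],[46,18],[50,0]]
[[0,5],[2,20],[13,18],[20,19],[25,4],[26,0],[38,20],[44,12],[45,0],[46,18],[50,0]]
[[0,5],[2,20],[13,18],[20,19],[25,4],[26,0],[38,20],[44,12],[45,11],[46,18],[50,0]]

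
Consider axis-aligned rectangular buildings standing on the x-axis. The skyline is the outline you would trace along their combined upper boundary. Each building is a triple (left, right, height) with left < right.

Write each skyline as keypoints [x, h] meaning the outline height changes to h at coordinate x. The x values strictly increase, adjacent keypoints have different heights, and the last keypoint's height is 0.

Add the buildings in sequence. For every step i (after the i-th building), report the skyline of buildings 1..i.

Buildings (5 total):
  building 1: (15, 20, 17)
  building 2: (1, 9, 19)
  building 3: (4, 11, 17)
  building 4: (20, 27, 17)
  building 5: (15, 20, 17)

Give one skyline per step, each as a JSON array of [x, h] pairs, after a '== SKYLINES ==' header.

== SKYLINES ==
[[15,17],[20,0]]
[[1,19],[9,0],[15,17],[20,0]]
[[1,19],[9,17],[11,0],[15,17],[20,0]]
[[1,19],[9,17],[11,0],[15,17],[27,0]]
[[1,19],[9,17],[11,0],[15,17],[27,0]]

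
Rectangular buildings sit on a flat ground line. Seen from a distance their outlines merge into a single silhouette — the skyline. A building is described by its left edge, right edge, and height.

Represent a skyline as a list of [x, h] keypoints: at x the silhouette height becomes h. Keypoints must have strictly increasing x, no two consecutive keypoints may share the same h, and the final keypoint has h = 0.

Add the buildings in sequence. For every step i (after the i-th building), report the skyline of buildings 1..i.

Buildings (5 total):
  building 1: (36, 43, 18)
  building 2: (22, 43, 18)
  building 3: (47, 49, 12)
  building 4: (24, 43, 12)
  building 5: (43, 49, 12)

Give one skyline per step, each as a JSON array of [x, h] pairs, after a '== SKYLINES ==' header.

== SKYLINES ==
[[36,18],[43,0]]
[[22,18],[43,0]]
[[22,18],[43,0],[47,12],[49,0]]
[[22,18],[43,0],[47,12],[49,0]]
[[22,18],[43,12],[49,0]]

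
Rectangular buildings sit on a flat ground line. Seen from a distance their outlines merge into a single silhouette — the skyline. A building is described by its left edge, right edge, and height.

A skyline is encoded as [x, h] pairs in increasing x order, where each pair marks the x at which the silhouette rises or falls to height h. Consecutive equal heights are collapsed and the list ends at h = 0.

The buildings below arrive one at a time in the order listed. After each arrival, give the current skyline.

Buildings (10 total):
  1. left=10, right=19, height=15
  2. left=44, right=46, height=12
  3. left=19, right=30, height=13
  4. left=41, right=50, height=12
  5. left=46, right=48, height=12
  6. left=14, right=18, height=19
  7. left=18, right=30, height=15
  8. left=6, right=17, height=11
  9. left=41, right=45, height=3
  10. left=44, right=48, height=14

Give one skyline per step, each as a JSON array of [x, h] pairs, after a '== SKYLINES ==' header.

== SKYLINES ==
[[10,15],[19,0]]
[[10,15],[19,0],[44,12],[46,0]]
[[10,15],[19,13],[30,0],[44,12],[46,0]]
[[10,15],[19,13],[30,0],[41,12],[50,0]]
[[10,15],[19,13],[30,0],[41,12],[50,0]]
[[10,15],[14,19],[18,15],[19,13],[30,0],[41,12],[50,0]]
[[10,15],[14,19],[18,15],[30,0],[41,12],[50,0]]
[[6,11],[10,15],[14,19],[18,15],[30,0],[41,12],[50,0]]
[[6,11],[10,15],[14,19],[18,15],[30,0],[41,12],[50,0]]
[[6,11],[10,15],[14,19],[18,15],[30,0],[41,12],[44,14],[48,12],[50,0]]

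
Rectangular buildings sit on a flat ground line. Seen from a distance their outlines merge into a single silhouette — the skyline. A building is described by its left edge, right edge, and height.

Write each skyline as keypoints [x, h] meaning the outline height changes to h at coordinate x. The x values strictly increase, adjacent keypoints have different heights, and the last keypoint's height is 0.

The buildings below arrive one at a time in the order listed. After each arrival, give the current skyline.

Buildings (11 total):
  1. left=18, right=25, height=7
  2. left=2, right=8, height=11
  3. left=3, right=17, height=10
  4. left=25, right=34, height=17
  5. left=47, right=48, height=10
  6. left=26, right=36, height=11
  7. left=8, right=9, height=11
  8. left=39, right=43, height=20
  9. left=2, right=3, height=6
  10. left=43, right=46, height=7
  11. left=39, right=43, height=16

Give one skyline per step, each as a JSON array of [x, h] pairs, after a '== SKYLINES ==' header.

== SKYLINES ==
[[18,7],[25,0]]
[[2,11],[8,0],[18,7],[25,0]]
[[2,11],[8,10],[17,0],[18,7],[25,0]]
[[2,11],[8,10],[17,0],[18,7],[25,17],[34,0]]
[[2,11],[8,10],[17,0],[18,7],[25,17],[34,0],[47,10],[48,0]]
[[2,11],[8,10],[17,0],[18,7],[25,17],[34,11],[36,0],[47,10],[48,0]]
[[2,11],[9,10],[17,0],[18,7],[25,17],[34,11],[36,0],[47,10],[48,0]]
[[2,11],[9,10],[17,0],[18,7],[25,17],[34,11],[36,0],[39,20],[43,0],[47,10],[48,0]]
[[2,11],[9,10],[17,0],[18,7],[25,17],[34,11],[36,0],[39,20],[43,0],[47,10],[48,0]]
[[2,11],[9,10],[17,0],[18,7],[25,17],[34,11],[36,0],[39,20],[43,7],[46,0],[47,10],[48,0]]
[[2,11],[9,10],[17,0],[18,7],[25,17],[34,11],[36,0],[39,20],[43,7],[46,0],[47,10],[48,0]]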